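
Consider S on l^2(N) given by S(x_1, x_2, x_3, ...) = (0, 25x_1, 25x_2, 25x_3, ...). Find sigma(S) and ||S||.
sigma(S) = closed disk {z in C : |z| ≤ 25}; ||S|| = 25

Note S = 25·U where U is the unit right shift (U x)_k = x_{k-1} (with x_0 := 0); so ||S|| = 25||U|| and sigma(S) = 25·sigma(U). ||S x||^2 = sum_{k≥1} |25x_k|^2 = 625||x||^2, so ||S|| = 25 and sigma(S) ⊂ {|z| ≤ 25}. For any |lambda| < 25, the equation (S - lambda I) x = 0 forces x_1 = 0, then 25x_k = lambda x_{k+1} ⇒ x = 0, so S has no eigenvalues. But (S - lambda I) is not surjective for |lambda| < 25: solving (S - lambda I) x = e_1 would require x_n proportional to (lambda/25)^(-n), which is not in l^2. So every |lambda| < 25 lies in the residual spectrum. The boundary |lambda| = 25 is in the approximate point spectrum (the spectrum is closed). Hence sigma(S) is the closed disk of radius 25.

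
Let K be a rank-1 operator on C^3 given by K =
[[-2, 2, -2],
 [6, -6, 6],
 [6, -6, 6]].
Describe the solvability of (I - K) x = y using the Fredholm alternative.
(I - K) is invertible (det(I - K) = 3 ≠ 0), so for every y in C^3 the equation (I - K) x = y has a unique solution.

K has rank 1, so it is an outer product K = u v^T: every row of K is a multiple of one row vector. Reading off the entries, u = (1, -3, -3) and v = (-2, 2, -2) (row i of K equals u_i·v^T). A rank-one matrix u v^T satisfies K u = u (v·u) and kills the (2)-dimensional subspace v^⊥, so its characteristic polynomial is lambda^2 (lambda - v·u) with v·u = tr K = -2. Hence the eigenvalues of I - K are 1 (multiplicity 2) and 1 - (-2) = 3, so det(I - K) = 3. (Direct check: I - K =
[[3, -2, 2],
 [-6, 7, -6],
 [-6, 6, -5]]
has determinant 3.) The finite-dimensional Fredholm alternative says: either (I - K) is invertible, or ker(I - K) ≠ {0} and then range(I - K) = ker((I - K)^*)^⊥, with dim ker(I - K) = dim ker((I - K)^*). Since det(I - K) ≠ 0, 1 is not an eigenvalue of K and ker(I - K) = {0}, so we are in the first case: for every y there is a unique x = (I - K)^(-1) y. Explicitly, by the Sherman–Morrison formula, (I - u v^T)^(-1) = I + u v^T/(1 - v·u), i.e. (I - K)^(-1) = I + K/(3).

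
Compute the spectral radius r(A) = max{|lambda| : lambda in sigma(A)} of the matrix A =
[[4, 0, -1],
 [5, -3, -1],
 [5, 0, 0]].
r(A) = 3

The eigenvalues of A are the roots of its characteristic polynomial. With M = A (coefficients from the trace, the sum of principal 2x2 minors, and det A):
  p(λ) = det(λ I - M) = λ^3 - λ^2 - 7λ + 15.
By the rational root theorem any rational root is an integer divisor of 15. Testing λ = -3: p(-3) = -27 - 9 + 21 + 15 = 0, so λ = -3 is a root. Dividing out (λ + 3) leaves p(λ) = (λ + 3)(λ^2 - 4λ + 5). For λ^2 - 4λ + 5 the discriminant is -4. It is negative, so the roots are the complex-conjugate pair λ = 2 ± (sqrt(4)/2) i ≈ 2 ± 1i. For a conjugate pair the product of the roots equals the constant term, so |λ|^2 = 5 and |λ| = sqrt(5) ≈ 2.2361.
Thus the eigenvalues (to 4 decimals) are 2 ± 1i (modulus 2.2361); -3 (modulus 3). The spectral radius is the largest modulus: r(A) = 3. (Cross-check: r(A) ≤ ||A||_2 ≈ 8.4263; equality holds whenever A is normal, though it can also hold for some non-normal A.)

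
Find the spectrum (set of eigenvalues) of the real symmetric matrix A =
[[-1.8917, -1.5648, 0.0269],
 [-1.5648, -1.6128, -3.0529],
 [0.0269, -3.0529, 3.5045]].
sigma(A) ≈ {-4, -1, 5}

A is real symmetric, so its spectrum consists of real eigenvalues. Expanding the characteristic polynomial of the displayed matrix gives
  det(λ I - A) = p(λ) = λ^3 + (0)λ^2 + (-21)λ + (-20).
Solving p(λ) = 0 yields eigenvalues ≈ -4, -1, 5. (A is shown rounded to 4 decimals, so these recover the underlying integer eigenvalues to within that precision.)
Verification: the trace of A = 0 equals the sum of eigenvalues 0, and det(A) ≈ 20.0001 matches the eigenvalue product 20.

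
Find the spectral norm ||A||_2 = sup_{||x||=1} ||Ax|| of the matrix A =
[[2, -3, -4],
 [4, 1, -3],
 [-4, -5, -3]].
||A||_2 ≈ 7.8308 (= sqrt(largest eigenvalue of A^T A))

||A||_2 = sigma_max(A) = sqrt(lambda_max(A^T A)). Form the symmetric matrix M = A^T A =
[[36, 18, -8],
 [18, 35, 24],
 [-8, 24, 34]].
Its characteristic polynomial (trace, sum of principal 2x2 minors, determinant of M give the coefficients) is
  p(λ) = det(λ I - M) = λ^3 - 105λ^2 + 2710λ - 1936.
No integer candidate from the rational root theorem (±divisors of 1936) is a root, so the roots are irrational. The cubic discriminant is Δ = 2208810308 > 0, so there are three distinct real roots. p(0) = -1936 and p(1) = 670 have opposite signs, so a root lies in (0, 1); Newton's method refines it to λ ≈ 0.7352. p(42) = 752 and p(43) = -44 have opposite signs, so a root lies in (42, 43); Newton's method refines it to λ ≈ 42.9432. p(61) = -350 and p(62) = 792 have opposite signs, so a root lies in (61, 62); Newton's method refines it to λ ≈ 61.3216. Check (Vieta): the three roots sum to 105, matching tr M = 105.
So the eigenvalues of A^T A are ≈ 0.7352, 42.9432, 61.3216 (all ≥ 0, as they must be for A^T A). The largest is λ_max ≈ 61.3216, hence ||A||_2 = sqrt(λ_max) ≈ 7.8308.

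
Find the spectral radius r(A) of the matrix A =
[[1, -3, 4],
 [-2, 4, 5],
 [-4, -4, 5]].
r(A) ≈ 5.8322

The eigenvalues of A are the roots of its characteristic polynomial. With M = A (coefficients from the trace, the sum of principal 2x2 minors, and det A):
  p(λ) = det(λ I - M) = λ^3 - 10λ^2 + 59λ - 166.
No integer candidate from the rational root theorem (±divisors of 166) is a root, so the roots are irrational. The cubic discriminant is Δ = -118508 < 0, so there is one real root and a complex-conjugate pair. p(4) = -26 and p(5) = 4 have opposite signs, so a root lies in (4, 5); Newton's method refines it to λ ≈ 4.8803. Dividing out (λ - (4.8803)) leaves approximately λ^2 - 5.1197λ + 34.0143. For λ^2 - 5.1197λ + 34.0143 the discriminant is -109.8459. It is negative, so the remaining roots are the complex-conjugate pair λ ≈ 2.5599 ± 5.2404i. Their product equals the constant term, so |λ|^2 ≈ 34.0143 and |λ| ≈ 5.8322.
Thus the eigenvalues (to 4 decimals) are 4.8803 (modulus 4.8803); 2.5599 ± 5.2404i (modulus 5.8322). The spectral radius is the largest modulus: r(A) ≈ 5.8322. (Cross-check: r(A) ≤ ||A||_2 ≈ 9.0555; equality holds whenever A is normal, though it can also hold for some non-normal A.)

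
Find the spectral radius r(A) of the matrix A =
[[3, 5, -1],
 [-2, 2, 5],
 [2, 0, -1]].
r(A) ≈ 3.4356

The eigenvalues of A are the roots of its characteristic polynomial. With M = A (coefficients from the trace, the sum of principal 2x2 minors, and det A):
  p(λ) = det(λ I - M) = λ^3 - 4λ^2 + 13λ - 38.
No integer candidate from the rational root theorem (±divisors of 38) is a root, so the roots are irrational. The cubic discriminant is Δ = -19232 < 0, so there is one real root and a complex-conjugate pair. p(3) = -8 and p(4) = 14 have opposite signs, so a root lies in (3, 4); Newton's method refines it to λ ≈ 3.4356. Dividing out (λ - (3.4356)) leaves approximately λ^2 - 0.5644λ + 11.0608. For λ^2 - 0.5644λ + 11.0608 the discriminant is -43.9246. It is negative, so the remaining roots are the complex-conjugate pair λ ≈ 0.2822 ± 3.3138i. Their product equals the constant term, so |λ|^2 ≈ 11.0608 and |λ| ≈ 3.3258.
Thus the eigenvalues (to 4 decimals) are 3.4356 (modulus 3.4356); 0.2822 ± 3.3138i (modulus 3.3258). The spectral radius is the largest modulus: r(A) ≈ 3.4356. (Cross-check: r(A) ≤ ||A||_2 ≈ 6.2315; equality holds whenever A is normal, though it can also hold for some non-normal A.)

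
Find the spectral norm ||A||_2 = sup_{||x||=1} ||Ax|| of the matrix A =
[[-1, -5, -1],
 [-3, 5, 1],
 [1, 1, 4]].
||A||_2 ≈ 7.5796 (= sqrt(largest eigenvalue of A^T A))

||A||_2 = sigma_max(A) = sqrt(lambda_max(A^T A)). Form the symmetric matrix M = A^T A =
[[11, -9, 2],
 [-9, 51, 14],
 [2, 14, 18]].
Its characteristic polynomial (trace, sum of principal 2x2 minors, determinant of M give the coefficients) is
  p(λ) = det(λ I - M) = λ^3 - 80λ^2 + 1396λ - 5776.
No integer candidate from the rational root theorem (±divisors of 5776) is a root, so the roots are irrational. The cubic discriminant is Δ = 471353344 > 0, so there are three distinct real roots. p(6) = -64 and p(7) = 419 have opposite signs, so a root lies in (6, 7); Newton's method refines it to λ ≈ 6.1193. p(16) = 176 and p(17) = -251 have opposite signs, so a root lies in (16, 17); Newton's method refines it to λ ≈ 16.4297. p(57) = -931 and p(58) = 1184 have opposite signs, so a root lies in (57, 58); Newton's method refines it to λ ≈ 57.451. Check (Vieta): the three roots sum to 80, matching tr M = 80.
So the eigenvalues of A^T A are ≈ 6.1193, 16.4297, 57.451 (all ≥ 0, as they must be for A^T A). The largest is λ_max ≈ 57.451, hence ||A||_2 = sqrt(λ_max) ≈ 7.5796.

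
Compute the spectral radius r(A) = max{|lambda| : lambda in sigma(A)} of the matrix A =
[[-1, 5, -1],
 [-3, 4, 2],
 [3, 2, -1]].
r(A) ≈ 3.4544

The eigenvalues of A are the roots of its characteristic polynomial. With M = A (coefficients from the trace, the sum of principal 2x2 minors, and det A):
  p(λ) = det(λ I - M) = λ^3 - 2λ^2 + 7λ - 41.
No integer candidate from the rational root theorem (±divisors of 41) is a root, so the roots are irrational. The cubic discriminant is Δ = -37543 < 0, so there is one real root and a complex-conjugate pair. p(3) = -11 and p(4) = 19 have opposite signs, so a root lies in (3, 4); Newton's method refines it to λ ≈ 3.4358. Dividing out (λ - (3.4358)) leaves approximately λ^2 + 1.4358λ + 11.9332. For λ^2 + 1.4358λ + 11.9332 the discriminant is -45.6711. It is negative, so the remaining roots are the complex-conjugate pair λ ≈ -0.7179 ± 3.379i. Their product equals the constant term, so |λ|^2 ≈ 11.9332 and |λ| ≈ 3.4544.
Thus the eigenvalues (to 4 decimals) are 3.4358 (modulus 3.4358); -0.7179 ± 3.379i (modulus 3.4544). The spectral radius is the largest modulus: r(A) ≈ 3.4544. (Cross-check: r(A) ≤ ||A||_2 ≈ 7.0253; equality holds whenever A is normal, though it can also hold for some non-normal A.)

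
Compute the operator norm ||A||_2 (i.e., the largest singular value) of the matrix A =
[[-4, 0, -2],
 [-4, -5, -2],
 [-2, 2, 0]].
||A||_2 ≈ 7.4954 (= sqrt(largest eigenvalue of A^T A))

||A||_2 = sigma_max(A) = sqrt(lambda_max(A^T A)). Form the symmetric matrix M = A^T A =
[[36, 16, 16],
 [16, 29, 10],
 [16, 10, 8]].
Its characteristic polynomial (trace, sum of principal 2x2 minors, determinant of M give the coefficients) is
  p(λ) = det(λ I - M) = λ^3 - 73λ^2 + 952λ - 400.
No integer candidate from the rational root theorem (±divisors of 400) is a root, so the roots are irrational. The cubic discriminant is Δ = 1252112384 > 0, so there are three distinct real roots. p(0) = -400 and p(1) = 480 have opposite signs, so a root lies in (0, 1); Newton's method refines it to λ ≈ 0.4346. p(16) = 240 and p(17) = -400 have opposite signs, so a root lies in (16, 17); Newton's method refines it to λ ≈ 16.3837. p(56) = -400 and p(57) = 1880 have opposite signs, so a root lies in (56, 57); Newton's method refines it to λ ≈ 56.1817. Check (Vieta): the three roots sum to 73, matching tr M = 73.
So the eigenvalues of A^T A are ≈ 0.4346, 16.3837, 56.1817 (all ≥ 0, as they must be for A^T A). The largest is λ_max ≈ 56.1817, hence ||A||_2 = sqrt(λ_max) ≈ 7.4954.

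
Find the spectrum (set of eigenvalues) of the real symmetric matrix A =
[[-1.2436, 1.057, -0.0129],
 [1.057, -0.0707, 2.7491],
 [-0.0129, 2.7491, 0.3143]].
sigma(A) ≈ {-3, -1, 3}

A is real symmetric, so its spectrum consists of real eigenvalues. Expanding the characteristic polynomial of the displayed matrix gives
  det(λ I - A) = p(λ) = λ^3 + (1)λ^2 + (-9)λ + (-9).
Solving p(λ) = 0 yields eigenvalues ≈ -3, -1, 3. (A is shown rounded to 4 decimals, so these recover the underlying integer eigenvalues to within that precision.)
Verification: the trace of A = -1 equals the sum of eigenvalues -1, and det(A) ≈ 9.0001 matches the eigenvalue product 9.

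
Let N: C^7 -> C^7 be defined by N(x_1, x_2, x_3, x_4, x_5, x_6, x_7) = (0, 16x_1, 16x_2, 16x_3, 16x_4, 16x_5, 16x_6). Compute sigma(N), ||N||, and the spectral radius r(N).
sigma(N) = {0}; ||N|| = 16; r(N) = 0. (N is nilpotent with N^7 = 0.)

On C^7, N is a strictly lower-triangular matrix with 16 on the subdiagonal and zeros elsewhere, so its characteristic polynomial is lambda^7 and every eigenvalue is 0: sigma(N) = {0}. For the operator norm, N e_i = 16e_{i+1} for i = 1, ..., 6 and N e_7 = 0, so the singular values of N are 16 (with multiplicity 6) and 0; hence ||N|| = 16. The spectral radius r(N) = max|lambda| = 0. Note ||N|| > r(N) — characteristic of non-normal nilpotent operators. Indeed N^7 = 0.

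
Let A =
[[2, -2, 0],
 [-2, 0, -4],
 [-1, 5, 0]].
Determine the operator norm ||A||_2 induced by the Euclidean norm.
||A||_2 ≈ 5.7448 (= sqrt(largest eigenvalue of A^T A))

||A||_2 = sigma_max(A) = sqrt(lambda_max(A^T A)). Form the symmetric matrix M = A^T A =
[[9, -9, 8],
 [-9, 29, 0],
 [8, 0, 16]].
Its characteristic polynomial (trace, sum of principal 2x2 minors, determinant of M give the coefficients) is
  p(λ) = det(λ I - M) = λ^3 - 54λ^2 + 724λ - 1024.
No integer candidate from the rational root theorem (±divisors of 1024) is a root, so the roots are irrational. The cubic discriminant is Δ = 57816896 > 0, so there are three distinct real roots. p(1) = -353 and p(2) = 216 have opposite signs, so a root lies in (1, 2); Newton's method refines it to λ ≈ 1.5995. p(19) = 97 and p(20) = -144 have opposite signs, so a root lies in (19, 20); Newton's method refines it to λ ≈ 19.3981. p(33) = -1 and p(34) = 472 have opposite signs, so a root lies in (33, 34); Newton's method refines it to λ ≈ 33.0023. Check (Vieta): the three roots sum to 54, matching tr M = 54.
So the eigenvalues of A^T A are ≈ 1.5995, 19.3981, 33.0023 (all ≥ 0, as they must be for A^T A). The largest is λ_max ≈ 33.0023, hence ||A||_2 = sqrt(λ_max) ≈ 5.7448.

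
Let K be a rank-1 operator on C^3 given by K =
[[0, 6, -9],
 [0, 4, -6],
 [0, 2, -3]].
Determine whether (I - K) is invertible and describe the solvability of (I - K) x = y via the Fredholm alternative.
(I - K) is singular (det(I - K) = 0, i.e. 1 ∈ sigma(K)). (I - K) x = y is solvable iff y ⊥ ker((I - K)^*) = span{(0, -2, 3)}, i.e. iff -2y_2 + 3y_3 = 0. When solvable, the solutions are x = y + c·(-3, -2, -1), c arbitrary (ker(I - K) = span{(-3, -2, -1)}, dimension 1).

K has rank 1, so it is an outer product K = u v^T: every row of K is a multiple of one row vector. Reading off the entries, u = (-3, -2, -1) and v = (0, -2, 3) (row i of K equals u_i·v^T). A rank-one matrix u v^T satisfies K u = u (v·u) and kills the (2)-dimensional subspace v^⊥, so its characteristic polynomial is lambda^2 (lambda - v·u) with v·u = tr K = 1. Hence the eigenvalues of I - K are 1 (multiplicity 2) and 1 - (1) = 0, so det(I - K) = 0. (Direct check: I - K =
[[1, -6, 9],
 [0, -3, 6],
 [0, -2, 4]]
has determinant 0.) So 1 is an eigenvalue of K and (I - K) is not invertible. The finite-dimensional Fredholm alternative says: either (I - K) is invertible, or ker(I - K) ≠ {0} and then range(I - K) = ker((I - K)^*)^⊥, with dim ker(I - K) = dim ker((I - K)^*). We are in the second case, so we need both kernels. Kernel of I - K: (I - K) u = u - u (v·u) = u - u = 0, so ker(I - K) = span{u} = span{(-3, -2, -1)} (it is exactly 1-dimensional because rank(I - K) = 2). Kernel of the adjoint: K is real, so (I - K)^* = I - K^T = I - v u^T, and (I - v u^T) v = v - v (u·v) = 0; hence ker((I - K)^*) = span{v} = span{(0, -2, 3)}. Therefore (I - K) x = y is solvable iff <y, v> = 0, i.e. iff -2y_2 + 3y_3 = 0. When this holds, K y = u (v·y) = 0, so (I - K) y = y and x = y is a particular solution; the full solution set is the line x = y + c·u = y + c·(-3, -2, -1), c ∈ C.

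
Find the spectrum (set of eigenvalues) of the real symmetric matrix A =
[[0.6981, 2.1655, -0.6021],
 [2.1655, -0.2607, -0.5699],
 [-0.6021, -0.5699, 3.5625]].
sigma(A) ≈ {-2, 2, 4}

A is real symmetric, so its spectrum consists of real eigenvalues. Expanding the characteristic polynomial of the displayed matrix gives
  det(λ I - A) = p(λ) = λ^3 + (-4)λ^2 + (-4)λ + (16).
Solving p(λ) = 0 yields eigenvalues ≈ -2, 2, 4. (A is shown rounded to 4 decimals, so these recover the underlying integer eigenvalues to within that precision.)
Verification: the trace of A = 4 equals the sum of eigenvalues 4, and det(A) ≈ -16.0004 matches the eigenvalue product -16.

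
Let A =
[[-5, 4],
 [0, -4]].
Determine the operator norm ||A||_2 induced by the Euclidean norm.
||A||_2 = sqrt((57 + sqrt(1649))/2) ≈ 6.986 (= sqrt(largest eigenvalue of A^T A))

||A||_2 = sigma_max(A) = sqrt(lambda_max(A^T A)). Form the symmetric matrix M = A^T A =
[[25, -20],
 [-20, 32]].
Its characteristic polynomial (trace, determinant of M give the coefficients) is
  p(λ) = det(λ I - M) = λ^2 - 57λ + 400.
For λ^2 - 57λ + 400 the discriminant is 1649. It is nonnegative but not a perfect square, so the roots are real and irrational: λ = (57 ± sqrt(1649))/2 ≈ 48.8039, 8.1961.
So the eigenvalues of A^T A are ≈ 8.1961, 48.8039 (all ≥ 0, as they must be for A^T A). The largest is λ_max = (57 + sqrt(1649))/2 ≈ 48.8039, hence ||A||_2 = sqrt(λ_max) = sqrt((57 + sqrt(1649))/2) ≈ 6.986.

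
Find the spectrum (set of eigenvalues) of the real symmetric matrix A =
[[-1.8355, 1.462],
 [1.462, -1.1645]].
sigma(A) ≈ {-3, 0}

A is real symmetric, so its spectrum consists of real eigenvalues. Expanding the characteristic polynomial of the displayed matrix gives
  det(λ I - A) = p(λ) = λ^2 + (3)λ + (0).
Solving p(λ) = 0 yields eigenvalues ≈ -3, 0. (A is shown rounded to 4 decimals, so these recover the underlying integer eigenvalues to within that precision.)
Verification: the trace of A = -3 equals the sum of eigenvalues -3, and det(A) ≈ -0.0000 matches the eigenvalue product 0.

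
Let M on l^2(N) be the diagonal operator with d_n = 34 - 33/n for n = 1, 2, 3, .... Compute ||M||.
||M|| = 34

For a diagonal operator on l^2 with entries d_n, ||M|| = sup_n |d_n|. Here d_1 = 1, d_2 = 35/2, ..., and d_n = 34 - 33/n increases monotonically toward 34. All terms lie in [1, 34), so |d_n| = d_n and the supremum is the limit 34, which is not attained by any individual d_n. Hence ||M|| = 34.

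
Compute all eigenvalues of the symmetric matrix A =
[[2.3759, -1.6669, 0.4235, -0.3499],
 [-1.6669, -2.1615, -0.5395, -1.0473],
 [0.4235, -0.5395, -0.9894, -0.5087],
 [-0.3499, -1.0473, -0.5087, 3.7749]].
sigma(A) ≈ {-3, -1, 3, 4}

A is real symmetric, so its spectrum consists of real eigenvalues. Expanding the characteristic polynomial of the displayed matrix gives
  det(λ I - A) = p(λ) = λ^4 + (-3)λ^3 + (-13)λ^2 + (27)λ + (36).
Solving p(λ) = 0 yields eigenvalues ≈ -3, -1, 3, 4. (A is shown rounded to 4 decimals, so these recover the underlying integer eigenvalues to within that precision.)
Verification: the trace of A = 3 equals the sum of eigenvalues 3, and det(A) ≈ 35.9998 matches the eigenvalue product 36.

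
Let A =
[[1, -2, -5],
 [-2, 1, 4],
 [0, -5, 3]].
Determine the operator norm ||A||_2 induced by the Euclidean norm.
||A||_2 ≈ 7.3134 (= sqrt(largest eigenvalue of A^T A))

||A||_2 = sigma_max(A) = sqrt(lambda_max(A^T A)). Form the symmetric matrix M = A^T A =
[[5, -4, -13],
 [-4, 30, -1],
 [-13, -1, 50]].
Its characteristic polynomial (trace, sum of principal 2x2 minors, determinant of M give the coefficients) is
  p(λ) = det(λ I - M) = λ^3 - 85λ^2 + 1714λ - 1521.
No integer candidate from the rational root theorem (±divisors of 1521) is a root, so the roots are irrational. The cubic discriminant is Δ = 1273948137 > 0, so there are three distinct real roots. p(0) = -1521 and p(1) = 109 have opposite signs, so a root lies in (0, 1); Newton's method refines it to λ ≈ 0.9298. p(30) = 399 and p(31) = -281 have opposite signs, so a root lies in (30, 31); Newton's method refines it to λ ≈ 30.5844. p(53) = -567 and p(54) = 639 have opposite signs, so a root lies in (53, 54); Newton's method refines it to λ ≈ 53.4858. Check (Vieta): the three roots sum to 85, matching tr M = 85.
So the eigenvalues of A^T A are ≈ 0.9298, 30.5844, 53.4858 (all ≥ 0, as they must be for A^T A). The largest is λ_max ≈ 53.4858, hence ||A||_2 = sqrt(λ_max) ≈ 7.3134.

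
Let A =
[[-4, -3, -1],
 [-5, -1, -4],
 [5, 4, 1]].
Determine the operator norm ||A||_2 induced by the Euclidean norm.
||A||_2 = sqrt((110 + sqrt(7936))/2) ≈ 9.9771 (= sqrt(largest eigenvalue of A^T A))

||A||_2 = sigma_max(A) = sqrt(lambda_max(A^T A)). Form the symmetric matrix M = A^T A =
[[66, 37, 29],
 [37, 26, 11],
 [29, 11, 18]].
Its characteristic polynomial (trace, sum of principal 2x2 minors, determinant of M give the coefficients) is
  p(λ) = det(λ I - M) = λ^3 - 110λ^2 + 1041λ.
The constant term is 0, so λ = 0 is a root. Dividing out λ leaves p(λ) = λ(λ^2 - 110λ + 1041). For λ^2 - 110λ + 1041 the discriminant is 7936. It is nonnegative but not a perfect square, so the roots are real and irrational: λ = (110 ± sqrt(7936))/2 ≈ 99.5421, 10.4579.
So the eigenvalues of A^T A are ≈ 0, 10.4579, 99.5421 (all ≥ 0, as they must be for A^T A). The largest is λ_max = (110 + sqrt(7936))/2 ≈ 99.5421, hence ||A||_2 = sqrt(λ_max) = sqrt((110 + sqrt(7936))/2) ≈ 9.9771.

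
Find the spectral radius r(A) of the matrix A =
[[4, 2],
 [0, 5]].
r(A) = 5

The eigenvalues of A are the roots of its characteristic polynomial. With M = A (coefficients from the trace and determinant):
  p(λ) = det(λ I - M) = λ^2 - 9λ + 20.
For λ^2 - 9λ + 20 the discriminant is 1. It is a perfect square (1^2), so the roots are rational: λ = (9 ± 1)/2 = 5, 4.
Thus the eigenvalues (to 4 decimals) are 5 (modulus 5); 4 (modulus 4). The spectral radius is the largest modulus: r(A) = 5. (Cross-check: r(A) ≤ ||A||_2 ≈ 5.7278; equality holds whenever A is normal, though it can also hold for some non-normal A.)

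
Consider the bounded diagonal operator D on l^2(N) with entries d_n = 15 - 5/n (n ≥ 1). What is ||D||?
||D|| = 15

For a diagonal operator on l^2 with entries d_n, ||D|| = sup_n |d_n|. Here d_1 = 10, d_2 = 25/2, ..., and d_n = 15 - 5/n increases monotonically toward 15. All terms lie in [10, 15), so |d_n| = d_n and the supremum is the limit 15, which is not attained by any individual d_n. Hence ||D|| = 15.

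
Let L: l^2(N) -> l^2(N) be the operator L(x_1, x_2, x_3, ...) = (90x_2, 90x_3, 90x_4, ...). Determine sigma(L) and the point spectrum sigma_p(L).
sigma(L) = closed disk {z in C : |z| ≤ 90}; sigma_p(L) = open disk {z in C : |z| < 90}

Note L = 90·V where V is the unit left shift (V x)_k = x_{k+1}; so sigma(L) = 90·sigma(V) and ||L|| = 90||V||. ||L x||^2 = 8100sum_{k≥2} |x_k|^2 ≤ 8100||x||^2, with equality on {x : x_1 = 0}, so ||L|| = 90. For any lambda with |lambda| < 90, set r = lambda/90 (|r| < 1); the vector x = (1, r, r^2, ...) is in l^2 and satisfies L x = 90(r, r^2, ...) = lambda x, so lambda is an eigenvalue. On the boundary |lambda| = 90 the geometric series diverges, so no l^2 eigenvector exists, but these lambda lie in the approximate point spectrum. Hence sigma(L) is the closed disk of radius 90 and sigma_p(L) is the open disk.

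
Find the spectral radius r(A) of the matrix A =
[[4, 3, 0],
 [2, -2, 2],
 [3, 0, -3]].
r(A) ≈ 5.1484

The eigenvalues of A are the roots of its characteristic polynomial. With M = A (coefficients from the trace, the sum of principal 2x2 minors, and det A):
  p(λ) = det(λ I - M) = λ^3 + λ^2 - 20λ - 60.
No integer candidate from the rational root theorem (±divisors of 60) is a root, so the roots are irrational. The cubic discriminant is Δ = -42960 < 0, so there is one real root and a complex-conjugate pair. p(5) = -10 and p(6) = 72 have opposite signs, so a root lies in (5, 6); Newton's method refines it to λ ≈ 5.1484. Dividing out (λ - (5.1484)) leaves approximately λ^2 + 6.1484λ + 11.6542. For λ^2 + 6.1484λ + 11.6542 the discriminant is -8.8141. It is negative, so the remaining roots are the complex-conjugate pair λ ≈ -3.0742 ± 1.4844i. Their product equals the constant term, so |λ|^2 ≈ 11.6542 and |λ| ≈ 3.4138.
Thus the eigenvalues (to 4 decimals) are 5.1484 (modulus 5.1484); -3.0742 ± 1.4844i (modulus 3.4138). The spectral radius is the largest modulus: r(A) ≈ 5.1484. (Cross-check: r(A) ≤ ||A||_2 ≈ 5.8409; equality holds whenever A is normal, though it can also hold for some non-normal A.)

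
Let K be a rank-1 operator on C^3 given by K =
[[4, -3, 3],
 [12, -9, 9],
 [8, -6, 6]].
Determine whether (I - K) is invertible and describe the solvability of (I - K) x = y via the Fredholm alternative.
(I - K) is singular (det(I - K) = 0, i.e. 1 ∈ sigma(K)). (I - K) x = y is solvable iff y ⊥ ker((I - K)^*) = span{(4, -3, 3)}, i.e. iff 4y_1 - 3y_2 + 3y_3 = 0. When solvable, the solutions are x = y + c·(1, 3, 2), c arbitrary (ker(I - K) = span{(1, 3, 2)}, dimension 1).

K has rank 1, so it is an outer product K = u v^T: every row of K is a multiple of one row vector. Reading off the entries, u = (1, 3, 2) and v = (4, -3, 3) (row i of K equals u_i·v^T). A rank-one matrix u v^T satisfies K u = u (v·u) and kills the (2)-dimensional subspace v^⊥, so its characteristic polynomial is lambda^2 (lambda - v·u) with v·u = tr K = 1. Hence the eigenvalues of I - K are 1 (multiplicity 2) and 1 - (1) = 0, so det(I - K) = 0. (Direct check: I - K =
[[-3, 3, -3],
 [-12, 10, -9],
 [-8, 6, -5]]
has determinant 0.) So 1 is an eigenvalue of K and (I - K) is not invertible. The finite-dimensional Fredholm alternative says: either (I - K) is invertible, or ker(I - K) ≠ {0} and then range(I - K) = ker((I - K)^*)^⊥, with dim ker(I - K) = dim ker((I - K)^*). We are in the second case, so we need both kernels. Kernel of I - K: (I - K) u = u - u (v·u) = u - u = 0, so ker(I - K) = span{u} = span{(1, 3, 2)} (it is exactly 1-dimensional because rank(I - K) = 2). Kernel of the adjoint: K is real, so (I - K)^* = I - K^T = I - v u^T, and (I - v u^T) v = v - v (u·v) = 0; hence ker((I - K)^*) = span{v} = span{(4, -3, 3)}. Therefore (I - K) x = y is solvable iff <y, v> = 0, i.e. iff 4y_1 - 3y_2 + 3y_3 = 0. When this holds, K y = u (v·y) = 0, so (I - K) y = y and x = y is a particular solution; the full solution set is the line x = y + c·u = y + c·(1, 3, 2), c ∈ C.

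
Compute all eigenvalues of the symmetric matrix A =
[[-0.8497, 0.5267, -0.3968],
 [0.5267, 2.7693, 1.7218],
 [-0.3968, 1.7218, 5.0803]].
sigma(A) ≈ {-1, 2, 6}

A is real symmetric, so its spectrum consists of real eigenvalues. Expanding the characteristic polynomial of the displayed matrix gives
  det(λ I - A) = p(λ) = λ^3 + (-7)λ^2 + (4)λ + (12).
Solving p(λ) = 0 yields eigenvalues ≈ -1, 2, 6. (A is shown rounded to 4 decimals, so these recover the underlying integer eigenvalues to within that precision.)
Verification: the trace of A = 7 equals the sum of eigenvalues 7, and det(A) ≈ -12.0004 matches the eigenvalue product -12.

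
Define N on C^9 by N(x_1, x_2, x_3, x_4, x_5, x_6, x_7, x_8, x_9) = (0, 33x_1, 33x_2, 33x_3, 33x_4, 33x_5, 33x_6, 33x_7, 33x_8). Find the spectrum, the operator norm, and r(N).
sigma(N) = {0}; ||N|| = 33; r(N) = 0. (N is nilpotent with N^9 = 0.)

On C^9, N is a strictly lower-triangular matrix with 33 on the subdiagonal and zeros elsewhere, so its characteristic polynomial is lambda^9 and every eigenvalue is 0: sigma(N) = {0}. For the operator norm, N e_i = 33e_{i+1} for i = 1, ..., 8 and N e_9 = 0, so the singular values of N are 33 (with multiplicity 8) and 0; hence ||N|| = 33. The spectral radius r(N) = max|lambda| = 0. Note ||N|| > r(N) — characteristic of non-normal nilpotent operators. Indeed N^9 = 0.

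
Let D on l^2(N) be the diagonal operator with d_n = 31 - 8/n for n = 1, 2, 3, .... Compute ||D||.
||D|| = 31

For a diagonal operator on l^2 with entries d_n, ||D|| = sup_n |d_n|. Here d_1 = 23, d_2 = 27, ..., and d_n = 31 - 8/n increases monotonically toward 31. All terms lie in [23, 31), so |d_n| = d_n and the supremum is the limit 31, which is not attained by any individual d_n. Hence ||D|| = 31.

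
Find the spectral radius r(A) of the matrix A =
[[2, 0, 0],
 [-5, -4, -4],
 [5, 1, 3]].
r(A) = (1 + sqrt(33))/2 ≈ 3.3723

The eigenvalues of A are the roots of its characteristic polynomial. With M = A (coefficients from the trace, the sum of principal 2x2 minors, and det A):
  p(λ) = det(λ I - M) = λ^3 - λ^2 - 10λ + 16.
By the rational root theorem any rational root is an integer divisor of 16. Testing λ = 2: p(2) = 8 - 4 - 20 + 16 = 0, so λ = 2 is a root. Dividing out (λ - 2) leaves p(λ) = (λ - 2)(λ^2 + λ - 8). For λ^2 + λ - 8 the discriminant is 33. It is nonnegative but not a perfect square, so the roots are real and irrational: λ = (-1 ± sqrt(33))/2 ≈ 2.3723, -3.3723.
Thus the eigenvalues (to 4 decimals) are 2.3723 (modulus 2.3723); -3.3723 (modulus 3.3723); 2 (modulus 2). The spectral radius is the largest modulus: r(A) = (1 + sqrt(33))/2 ≈ 3.3723. (Cross-check: r(A) ≤ ||A||_2 ≈ 9.5246; equality holds whenever A is normal, though it can also hold for some non-normal A.)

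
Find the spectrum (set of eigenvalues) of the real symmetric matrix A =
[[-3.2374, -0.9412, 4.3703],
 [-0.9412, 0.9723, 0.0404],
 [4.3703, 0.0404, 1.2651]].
sigma(A) ≈ {-6, 1, 4}

A is real symmetric, so its spectrum consists of real eigenvalues. Expanding the characteristic polynomial of the displayed matrix gives
  det(λ I - A) = p(λ) = λ^3 + (1)λ^2 + (-26)λ + (24).
Solving p(λ) = 0 yields eigenvalues ≈ -6, 1, 4. (A is shown rounded to 4 decimals, so these recover the underlying integer eigenvalues to within that precision.)
Verification: the trace of A = -1 equals the sum of eigenvalues -1, and det(A) ≈ -24.0004 matches the eigenvalue product -24.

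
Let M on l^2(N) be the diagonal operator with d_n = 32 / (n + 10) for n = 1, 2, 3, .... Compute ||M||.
||M|| = 32/11 (attained at n = 1)

For M diagonal, ||M|| = sup_n |d_n| = sup_n 32/(n + 10). This is positive and strictly decreasing in n, so the supremum is attained at n = 1: d_1 = 32/(1 + 10) = 32/11. Hence ||M|| = 32/11.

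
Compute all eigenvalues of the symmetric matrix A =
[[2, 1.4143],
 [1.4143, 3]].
sigma(A) ≈ {1, 4}

A is real symmetric, so its spectrum consists of real eigenvalues. Expanding the characteristic polynomial of the displayed matrix gives
  det(λ I - A) = p(λ) = λ^2 + (-5)λ + (4).
Solving p(λ) = 0 yields eigenvalues ≈ 1, 4. (A is shown rounded to 4 decimals, so these recover the underlying integer eigenvalues to within that precision.)
Verification: the trace of A = 5 equals the sum of eigenvalues 5, and det(A) ≈ 4.0001 matches the eigenvalue product 4.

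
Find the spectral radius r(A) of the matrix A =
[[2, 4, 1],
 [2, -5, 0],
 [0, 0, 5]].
r(A) = 6

The eigenvalues of A are the roots of its characteristic polynomial. With M = A (coefficients from the trace, the sum of principal 2x2 minors, and det A):
  p(λ) = det(λ I - M) = λ^3 - 2λ^2 - 33λ + 90.
By the rational root theorem any rational root is an integer divisor of 90. Testing λ = -6: p(-6) = -216 - 72 + 198 + 90 = 0, so λ = -6 is a root. Dividing out (λ + 6) leaves p(λ) = (λ + 6)(λ^2 - 8λ + 15). For λ^2 - 8λ + 15 the discriminant is 4. It is a perfect square (2^2), so the roots are rational: λ = (8 ± 2)/2 = 5, 3.
Thus the eigenvalues (to 4 decimals) are 5 (modulus 5); 3 (modulus 3); -6 (modulus 6). The spectral radius is the largest modulus: r(A) = 6. (Cross-check: r(A) ≤ ||A||_2 ≈ 6.4856; equality holds whenever A is normal, though it can also hold for some non-normal A.)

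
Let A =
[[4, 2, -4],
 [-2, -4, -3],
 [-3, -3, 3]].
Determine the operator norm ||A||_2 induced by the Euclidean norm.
||A||_2 ≈ 8.007 (= sqrt(largest eigenvalue of A^T A))

||A||_2 = sigma_max(A) = sqrt(lambda_max(A^T A)). Form the symmetric matrix M = A^T A =
[[29, 25, -19],
 [25, 29, -5],
 [-19, -5, 34]].
Its characteristic polynomial (trace, sum of principal 2x2 minors, determinant of M give the coefficients) is
  p(λ) = det(λ I - M) = λ^3 - 92λ^2 + 1802λ - 900.
No integer candidate from the rational root theorem (±divisors of 900) is a root, so the roots are irrational. The cubic discriminant is Δ = 3939042224 > 0, so there are three distinct real roots. p(0) = -900 and p(1) = 811 have opposite signs, so a root lies in (0, 1); Newton's method refines it to λ ≈ 0.5128. p(27) = 369 and p(28) = -620 have opposite signs, so a root lies in (27, 28); Newton's method refines it to λ ≈ 27.3754. p(64) = -260 and p(65) = 2155 have opposite signs, so a root lies in (64, 65); Newton's method refines it to λ ≈ 64.1118. Check (Vieta): the three roots sum to 92, matching tr M = 92.
So the eigenvalues of A^T A are ≈ 0.5128, 27.3754, 64.1118 (all ≥ 0, as they must be for A^T A). The largest is λ_max ≈ 64.1118, hence ||A||_2 = sqrt(λ_max) ≈ 8.007.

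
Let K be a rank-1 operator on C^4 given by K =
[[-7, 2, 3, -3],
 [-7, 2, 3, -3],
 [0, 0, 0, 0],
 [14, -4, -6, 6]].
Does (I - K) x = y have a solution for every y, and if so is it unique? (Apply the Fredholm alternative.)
(I - K) is singular (det(I - K) = 0, i.e. 1 ∈ sigma(K)). (I - K) x = y is solvable iff y ⊥ ker((I - K)^*) = span{(-7, 2, 3, -3)}, i.e. iff -7y_1 + 2y_2 + 3y_3 - 3y_4 = 0. When solvable, the solutions are x = y + c·(1, 1, 0, -2), c arbitrary (ker(I - K) = span{(1, 1, 0, -2)}, dimension 1).

K has rank 1, so it is an outer product K = u v^T: every row of K is a multiple of one row vector. Reading off the entries, u = (1, 1, 0, -2) and v = (-7, 2, 3, -3) (row i of K equals u_i·v^T). A rank-one matrix u v^T satisfies K u = u (v·u) and kills the (3)-dimensional subspace v^⊥, so its characteristic polynomial is lambda^3 (lambda - v·u) with v·u = tr K = 1. Hence the eigenvalues of I - K are 1 (multiplicity 3) and 1 - (1) = 0, so det(I - K) = 0. (Direct check: I - K =
[[8, -2, -3, 3],
 [7, -1, -3, 3],
 [0, 0, 1, 0],
 [-14, 4, 6, -5]]
has determinant 0.) So 1 is an eigenvalue of K and (I - K) is not invertible. The finite-dimensional Fredholm alternative says: either (I - K) is invertible, or ker(I - K) ≠ {0} and then range(I - K) = ker((I - K)^*)^⊥, with dim ker(I - K) = dim ker((I - K)^*). We are in the second case, so we need both kernels. Kernel of I - K: (I - K) u = u - u (v·u) = u - u = 0, so ker(I - K) = span{u} = span{(1, 1, 0, -2)} (it is exactly 1-dimensional because rank(I - K) = 3). Kernel of the adjoint: K is real, so (I - K)^* = I - K^T = I - v u^T, and (I - v u^T) v = v - v (u·v) = 0; hence ker((I - K)^*) = span{v} = span{(-7, 2, 3, -3)}. Therefore (I - K) x = y is solvable iff <y, v> = 0, i.e. iff -7y_1 + 2y_2 + 3y_3 - 3y_4 = 0. When this holds, K y = u (v·y) = 0, so (I - K) y = y and x = y is a particular solution; the full solution set is the line x = y + c·u = y + c·(1, 1, 0, -2), c ∈ C.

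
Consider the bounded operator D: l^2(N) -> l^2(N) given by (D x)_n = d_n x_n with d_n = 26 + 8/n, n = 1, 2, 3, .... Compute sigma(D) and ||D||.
sigma(D) = {26 + 8/n : n ≥ 1} ∪ {26}; ||D|| = 34

A bounded diagonal operator on l^2 with diagonal entries d_n has spectrum equal to the closure of {d_n : n ≥ 1}: every d_n is an eigenvalue (with eigenvector e_n), so {d_n} ⊂ sigma(D); the spectrum is closed, so its closure is too; and for lambda not in the closure, (D - lambda I) has bounded inverse (the diagonal entries 1/(d_n - lambda) are bounded). For our sequence d_n = 26 + 8/n, n = 1, 2, 3, ...:
  - {d_n} = {26 + 8/n : n ≥ 1}; the only limit point is 26
  - closure = {26 + 8/n : n ≥ 1} ∪ {26}
For the norm: a diagonal operator has ||D|| = sup_n |d_n|. Here d_n = 26 + 8/n is positive and decreasing, so sup_n |d_n| = d_1 = 26 + 8 = 34. So ||D|| = 34.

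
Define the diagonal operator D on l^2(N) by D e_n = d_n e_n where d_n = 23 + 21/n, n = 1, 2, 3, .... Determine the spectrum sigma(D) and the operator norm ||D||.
sigma(D) = {23 + 21/n : n ≥ 1} ∪ {23}; ||D|| = 44

A bounded diagonal operator on l^2 with diagonal entries d_n has spectrum equal to the closure of {d_n : n ≥ 1}: every d_n is an eigenvalue (with eigenvector e_n), so {d_n} ⊂ sigma(D); the spectrum is closed, so its closure is too; and for lambda not in the closure, (D - lambda I) has bounded inverse (the diagonal entries 1/(d_n - lambda) are bounded). For our sequence d_n = 23 + 21/n, n = 1, 2, 3, ...:
  - {d_n} = {23 + 21/n : n ≥ 1}; the only limit point is 23
  - closure = {23 + 21/n : n ≥ 1} ∪ {23}
For the norm: a diagonal operator has ||D|| = sup_n |d_n|. Here d_n = 23 + 21/n is positive and decreasing, so sup_n |d_n| = d_1 = 23 + 21 = 44. So ||D|| = 44.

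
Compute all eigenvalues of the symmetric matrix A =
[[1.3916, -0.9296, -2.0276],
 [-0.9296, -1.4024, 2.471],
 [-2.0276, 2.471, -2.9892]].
sigma(A) ≈ {-5, -1, 3}

A is real symmetric, so its spectrum consists of real eigenvalues. Expanding the characteristic polynomial of the displayed matrix gives
  det(λ I - A) = p(λ) = λ^3 + (3)λ^2 + (-13)λ + (-15).
Solving p(λ) = 0 yields eigenvalues ≈ -5, -1, 3. (A is shown rounded to 4 decimals, so these recover the underlying integer eigenvalues to within that precision.)
Verification: the trace of A = -3 equals the sum of eigenvalues -3, and det(A) ≈ 15.0004 matches the eigenvalue product 15.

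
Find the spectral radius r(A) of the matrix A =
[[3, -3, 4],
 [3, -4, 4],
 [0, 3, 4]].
r(A) ≈ 5.8829

The eigenvalues of A are the roots of its characteristic polynomial. With M = A (coefficients from the trace, the sum of principal 2x2 minors, and det A):
  p(λ) = det(λ I - M) = λ^3 - 3λ^2 - 19λ + 12.
No integer candidate from the rational root theorem (±divisors of 12) is a root, so the roots are irrational. The cubic discriminant is Δ = 40405 > 0, so there are three distinct real roots. p(-4) = -24 and p(-3) = 15 have opposite signs, so a root lies in (-4, -3); Newton's method refines it to λ ≈ -3.4707. p(0) = 12 and p(1) = -9 have opposite signs, so a root lies in (0, 1); Newton's method refines it to λ ≈ 0.5877. p(5) = -33 and p(6) = 6 have opposite signs, so a root lies in (5, 6); Newton's method refines it to λ ≈ 5.8829. Check (Vieta): the three roots sum to 3, matching tr M = 3.
Thus the eigenvalues (to 4 decimals) are -3.4707 (modulus 3.4707); 0.5877 (modulus 0.5877); 5.8829 (modulus 5.8829). The spectral radius is the largest modulus: r(A) ≈ 5.8829. (Cross-check: r(A) ≤ ||A||_2 ≈ 8.7077; equality holds whenever A is normal, though it can also hold for some non-normal A.)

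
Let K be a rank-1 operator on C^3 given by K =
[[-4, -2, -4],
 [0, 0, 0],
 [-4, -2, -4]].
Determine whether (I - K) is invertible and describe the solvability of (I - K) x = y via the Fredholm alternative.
(I - K) is invertible (det(I - K) = 9 ≠ 0), so for every y in C^3 the equation (I - K) x = y has a unique solution.

K has rank 1, so it is an outer product K = u v^T: every row of K is a multiple of one row vector. Reading off the entries, u = (-2, 0, -2) and v = (2, 1, 2) (row i of K equals u_i·v^T). A rank-one matrix u v^T satisfies K u = u (v·u) and kills the (2)-dimensional subspace v^⊥, so its characteristic polynomial is lambda^2 (lambda - v·u) with v·u = tr K = -8. Hence the eigenvalues of I - K are 1 (multiplicity 2) and 1 - (-8) = 9, so det(I - K) = 9. (Direct check: I - K =
[[5, 2, 4],
 [0, 1, 0],
 [4, 2, 5]]
has determinant 9.) The finite-dimensional Fredholm alternative says: either (I - K) is invertible, or ker(I - K) ≠ {0} and then range(I - K) = ker((I - K)^*)^⊥, with dim ker(I - K) = dim ker((I - K)^*). Since det(I - K) ≠ 0, 1 is not an eigenvalue of K and ker(I - K) = {0}, so we are in the first case: for every y there is a unique x = (I - K)^(-1) y. Explicitly, by the Sherman–Morrison formula, (I - u v^T)^(-1) = I + u v^T/(1 - v·u), i.e. (I - K)^(-1) = I + K/(9).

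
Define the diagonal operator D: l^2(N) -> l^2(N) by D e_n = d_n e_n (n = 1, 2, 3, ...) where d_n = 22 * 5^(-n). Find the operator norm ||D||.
||D|| = 22/5 (attained at n = 1)

For D diagonal, ||D|| = sup_n |d_n|. The sequence d_n = 22 * 5^(-n) is positive and strictly decreasing (ratio 5^(-1) < 1), so the supremum is d_1 = 22/5. Hence ||D|| = 22/5.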